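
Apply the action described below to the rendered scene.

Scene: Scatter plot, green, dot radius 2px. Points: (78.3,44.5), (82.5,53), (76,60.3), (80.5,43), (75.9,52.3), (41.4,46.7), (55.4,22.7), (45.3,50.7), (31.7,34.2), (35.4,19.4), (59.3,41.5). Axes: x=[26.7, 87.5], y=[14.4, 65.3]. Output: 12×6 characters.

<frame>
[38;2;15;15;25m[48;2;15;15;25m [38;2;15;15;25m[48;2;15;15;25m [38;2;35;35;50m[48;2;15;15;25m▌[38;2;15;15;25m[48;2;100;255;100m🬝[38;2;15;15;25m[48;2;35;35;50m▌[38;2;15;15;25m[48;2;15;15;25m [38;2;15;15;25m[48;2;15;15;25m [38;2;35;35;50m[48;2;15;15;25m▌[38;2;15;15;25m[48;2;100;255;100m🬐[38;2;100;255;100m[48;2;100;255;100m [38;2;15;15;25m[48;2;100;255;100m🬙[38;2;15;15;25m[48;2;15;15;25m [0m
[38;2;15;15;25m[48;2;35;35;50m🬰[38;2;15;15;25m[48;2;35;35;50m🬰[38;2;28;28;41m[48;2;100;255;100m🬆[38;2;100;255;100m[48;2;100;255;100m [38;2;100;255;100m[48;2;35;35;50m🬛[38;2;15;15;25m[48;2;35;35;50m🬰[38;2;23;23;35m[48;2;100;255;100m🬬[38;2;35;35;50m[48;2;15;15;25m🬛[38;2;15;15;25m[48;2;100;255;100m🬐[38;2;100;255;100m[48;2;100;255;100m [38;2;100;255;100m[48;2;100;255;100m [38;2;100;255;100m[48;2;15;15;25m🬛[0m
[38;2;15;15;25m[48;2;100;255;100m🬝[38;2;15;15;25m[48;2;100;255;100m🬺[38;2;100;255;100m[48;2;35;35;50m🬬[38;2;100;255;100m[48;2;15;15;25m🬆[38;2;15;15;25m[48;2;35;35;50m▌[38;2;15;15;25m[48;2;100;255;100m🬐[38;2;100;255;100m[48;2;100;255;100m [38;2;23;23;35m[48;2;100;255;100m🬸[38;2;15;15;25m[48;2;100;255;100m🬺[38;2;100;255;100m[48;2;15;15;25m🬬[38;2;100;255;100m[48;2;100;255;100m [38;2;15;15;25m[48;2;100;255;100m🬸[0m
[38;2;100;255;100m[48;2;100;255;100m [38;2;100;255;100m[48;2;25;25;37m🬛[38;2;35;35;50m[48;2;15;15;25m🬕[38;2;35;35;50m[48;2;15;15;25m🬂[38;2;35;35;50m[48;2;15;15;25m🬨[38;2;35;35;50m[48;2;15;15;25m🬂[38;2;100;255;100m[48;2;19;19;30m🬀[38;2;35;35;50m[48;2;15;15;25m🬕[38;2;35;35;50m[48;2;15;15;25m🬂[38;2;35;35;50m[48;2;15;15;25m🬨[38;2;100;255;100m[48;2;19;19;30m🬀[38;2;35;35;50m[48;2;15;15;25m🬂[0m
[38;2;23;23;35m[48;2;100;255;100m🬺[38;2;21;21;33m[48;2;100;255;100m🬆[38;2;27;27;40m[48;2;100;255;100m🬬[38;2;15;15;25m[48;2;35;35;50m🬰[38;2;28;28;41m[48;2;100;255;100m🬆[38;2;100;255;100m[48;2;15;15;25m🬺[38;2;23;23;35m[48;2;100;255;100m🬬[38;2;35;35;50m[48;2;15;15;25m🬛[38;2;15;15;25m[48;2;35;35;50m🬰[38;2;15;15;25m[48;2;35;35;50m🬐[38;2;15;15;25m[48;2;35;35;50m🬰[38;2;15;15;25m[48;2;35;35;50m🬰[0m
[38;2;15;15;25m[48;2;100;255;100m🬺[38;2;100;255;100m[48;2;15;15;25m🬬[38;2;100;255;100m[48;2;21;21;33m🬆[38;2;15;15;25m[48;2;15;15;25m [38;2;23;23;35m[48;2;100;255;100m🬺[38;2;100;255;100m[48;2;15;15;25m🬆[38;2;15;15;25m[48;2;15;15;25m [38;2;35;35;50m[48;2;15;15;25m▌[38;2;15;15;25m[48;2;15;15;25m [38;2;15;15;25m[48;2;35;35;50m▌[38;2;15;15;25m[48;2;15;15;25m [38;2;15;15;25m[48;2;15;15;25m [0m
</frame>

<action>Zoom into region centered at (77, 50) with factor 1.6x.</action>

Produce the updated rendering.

<frame>
[38;2;15;15;25m[48;2;15;15;25m [38;2;15;15;25m[48;2;15;15;25m [38;2;35;35;50m[48;2;15;15;25m▌[38;2;15;15;25m[48;2;15;15;25m [38;2;21;21;33m[48;2;100;255;100m🬆[38;2;100;255;100m[48;2;15;15;25m🬺[38;2;15;15;25m[48;2;100;255;100m🬬[38;2;35;35;50m[48;2;15;15;25m▌[38;2;15;15;25m[48;2;15;15;25m [38;2;15;15;25m[48;2;35;35;50m▌[38;2;15;15;25m[48;2;15;15;25m [38;2;15;15;25m[48;2;15;15;25m [0m
[38;2;15;15;25m[48;2;35;35;50m🬰[38;2;15;15;25m[48;2;35;35;50m🬰[38;2;35;35;50m[48;2;15;15;25m🬛[38;2;15;15;25m[48;2;35;35;50m🬰[38;2;27;27;40m[48;2;100;255;100m🬺[38;2;100;255;100m[48;2;25;25;37m🬕[38;2;23;23;35m[48;2;100;255;100m🬝[38;2;28;28;41m[48;2;100;255;100m🬊[38;2;15;15;25m[48;2;35;35;50m🬰[38;2;15;15;25m[48;2;35;35;50m🬐[38;2;15;15;25m[48;2;35;35;50m🬰[38;2;15;15;25m[48;2;35;35;50m🬰[0m
[38;2;15;15;25m[48;2;15;15;25m [38;2;15;15;25m[48;2;15;15;25m [38;2;35;35;50m[48;2;15;15;25m▌[38;2;15;15;25m[48;2;15;15;25m [38;2;15;15;25m[48;2;100;255;100m🬐[38;2;100;255;100m[48;2;100;255;100m [38;2;100;255;100m[48;2;15;15;25m🬎[38;2;100;255;100m[48;2;15;15;25m🬝[38;2;100;255;100m[48;2;15;15;25m🬀[38;2;15;15;25m[48;2;35;35;50m▌[38;2;15;15;25m[48;2;15;15;25m [38;2;15;15;25m[48;2;15;15;25m [0m
[38;2;23;23;35m[48;2;100;255;100m🬬[38;2;35;35;50m[48;2;15;15;25m🬂[38;2;35;35;50m[48;2;15;15;25m🬕[38;2;35;35;50m[48;2;15;15;25m🬂[38;2;35;35;50m[48;2;15;15;25m🬨[38;2;100;255;100m[48;2;25;25;37m🬶[38;2;100;255;100m[48;2;35;35;50m🬺[38;2;27;27;40m[48;2;100;255;100m🬬[38;2;35;35;50m[48;2;15;15;25m🬂[38;2;35;35;50m[48;2;15;15;25m🬨[38;2;35;35;50m[48;2;15;15;25m🬂[38;2;35;35;50m[48;2;15;15;25m🬂[0m
[38;2;100;255;100m[48;2;100;255;100m [38;2;19;19;30m[48;2;100;255;100m🬸[38;2;35;35;50m[48;2;15;15;25m🬛[38;2;15;15;25m[48;2;35;35;50m🬰[38;2;15;15;25m[48;2;35;35;50m🬐[38;2;23;23;35m[48;2;100;255;100m🬺[38;2;100;255;100m[48;2;15;15;25m🬬[38;2;100;255;100m[48;2;28;28;41m🬆[38;2;15;15;25m[48;2;35;35;50m🬰[38;2;15;15;25m[48;2;35;35;50m🬐[38;2;15;15;25m[48;2;35;35;50m🬰[38;2;15;15;25m[48;2;35;35;50m🬰[0m
[38;2;100;255;100m[48;2;15;15;25m🬀[38;2;15;15;25m[48;2;15;15;25m [38;2;35;35;50m[48;2;15;15;25m▌[38;2;15;15;25m[48;2;15;15;25m [38;2;15;15;25m[48;2;35;35;50m▌[38;2;15;15;25m[48;2;15;15;25m [38;2;15;15;25m[48;2;15;15;25m [38;2;35;35;50m[48;2;15;15;25m▌[38;2;15;15;25m[48;2;15;15;25m [38;2;15;15;25m[48;2;35;35;50m▌[38;2;15;15;25m[48;2;15;15;25m [38;2;15;15;25m[48;2;15;15;25m [0m
</frame>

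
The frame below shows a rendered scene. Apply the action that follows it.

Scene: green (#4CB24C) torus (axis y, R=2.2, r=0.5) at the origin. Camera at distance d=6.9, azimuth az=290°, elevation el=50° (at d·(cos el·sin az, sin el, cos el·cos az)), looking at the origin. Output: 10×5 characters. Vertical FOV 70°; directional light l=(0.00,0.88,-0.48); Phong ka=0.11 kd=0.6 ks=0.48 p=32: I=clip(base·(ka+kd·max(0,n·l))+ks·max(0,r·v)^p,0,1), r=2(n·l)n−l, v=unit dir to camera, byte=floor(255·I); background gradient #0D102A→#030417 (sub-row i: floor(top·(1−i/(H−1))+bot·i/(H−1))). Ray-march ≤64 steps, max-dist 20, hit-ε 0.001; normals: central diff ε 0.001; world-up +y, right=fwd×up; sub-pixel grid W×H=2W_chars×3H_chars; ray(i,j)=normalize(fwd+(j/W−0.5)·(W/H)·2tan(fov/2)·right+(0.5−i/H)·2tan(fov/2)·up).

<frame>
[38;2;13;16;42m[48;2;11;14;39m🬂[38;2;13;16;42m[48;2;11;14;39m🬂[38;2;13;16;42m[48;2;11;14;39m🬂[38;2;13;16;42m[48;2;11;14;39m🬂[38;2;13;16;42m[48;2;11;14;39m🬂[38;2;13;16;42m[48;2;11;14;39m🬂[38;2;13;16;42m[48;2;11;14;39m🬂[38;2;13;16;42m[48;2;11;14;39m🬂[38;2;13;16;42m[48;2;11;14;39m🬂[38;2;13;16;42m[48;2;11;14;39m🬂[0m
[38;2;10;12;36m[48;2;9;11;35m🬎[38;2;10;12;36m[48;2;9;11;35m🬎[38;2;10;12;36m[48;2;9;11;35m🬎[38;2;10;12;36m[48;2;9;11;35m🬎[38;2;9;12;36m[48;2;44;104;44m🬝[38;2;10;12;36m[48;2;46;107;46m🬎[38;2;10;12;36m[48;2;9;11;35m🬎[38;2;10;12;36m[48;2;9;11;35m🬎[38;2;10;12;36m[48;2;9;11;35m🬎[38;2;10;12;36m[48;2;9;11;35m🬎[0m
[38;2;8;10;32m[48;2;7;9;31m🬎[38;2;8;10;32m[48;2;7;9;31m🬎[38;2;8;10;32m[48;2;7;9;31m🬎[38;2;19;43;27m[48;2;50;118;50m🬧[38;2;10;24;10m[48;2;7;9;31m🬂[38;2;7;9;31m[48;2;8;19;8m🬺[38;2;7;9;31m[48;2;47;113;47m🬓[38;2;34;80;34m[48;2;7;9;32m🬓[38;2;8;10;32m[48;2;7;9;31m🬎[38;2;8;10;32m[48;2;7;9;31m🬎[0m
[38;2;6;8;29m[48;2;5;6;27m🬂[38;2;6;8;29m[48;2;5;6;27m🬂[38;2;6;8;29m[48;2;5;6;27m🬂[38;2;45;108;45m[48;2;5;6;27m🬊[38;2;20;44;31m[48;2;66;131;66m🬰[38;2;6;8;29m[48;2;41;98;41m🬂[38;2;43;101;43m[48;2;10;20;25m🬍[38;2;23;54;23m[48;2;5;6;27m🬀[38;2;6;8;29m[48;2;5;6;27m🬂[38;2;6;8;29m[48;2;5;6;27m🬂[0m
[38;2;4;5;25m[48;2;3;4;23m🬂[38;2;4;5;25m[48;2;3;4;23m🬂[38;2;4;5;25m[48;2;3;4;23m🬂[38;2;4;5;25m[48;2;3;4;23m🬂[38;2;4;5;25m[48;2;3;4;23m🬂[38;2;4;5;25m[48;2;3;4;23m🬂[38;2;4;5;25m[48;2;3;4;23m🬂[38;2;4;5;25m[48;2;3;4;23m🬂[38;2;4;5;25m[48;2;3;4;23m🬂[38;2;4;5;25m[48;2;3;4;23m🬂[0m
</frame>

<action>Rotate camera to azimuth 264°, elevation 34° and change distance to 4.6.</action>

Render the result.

<frame>
[38;2;13;16;42m[48;2;11;14;39m🬂[38;2;13;16;42m[48;2;11;14;39m🬂[38;2;13;16;42m[48;2;11;14;39m🬂[38;2;13;16;42m[48;2;11;14;39m🬂[38;2;13;16;42m[48;2;11;14;39m🬂[38;2;13;16;42m[48;2;11;14;39m🬂[38;2;13;16;42m[48;2;11;14;39m🬂[38;2;13;16;42m[48;2;11;14;39m🬂[38;2;13;16;42m[48;2;11;14;39m🬂[38;2;13;16;42m[48;2;11;14;39m🬂[0m
[38;2;10;12;36m[48;2;9;11;35m🬎[38;2;10;12;36m[48;2;9;11;35m🬎[38;2;10;12;36m[48;2;9;11;35m🬎[38;2;9;12;36m[48;2;50;117;50m🬝[38;2;10;12;36m[48;2;40;95;40m🬎[38;2;10;12;36m[48;2;53;112;53m🬎[38;2;10;12;36m[48;2;47;111;47m🬎[38;2;10;12;36m[48;2;9;11;35m🬎[38;2;10;12;36m[48;2;9;11;35m🬎[38;2;10;12;36m[48;2;9;11;35m🬎[0m
[38;2;8;10;32m[48;2;7;9;31m🬎[38;2;7;9;32m[48;2;50;118;50m🬝[38;2;8;10;33m[48;2;41;98;41m🬀[38;2;30;70;30m[48;2;8;17;18m🬀[38;2;8;19;8m[48;2;7;9;31m🬂[38;2;9;22;9m[48;2;7;9;31m🬂[38;2;36;85;36m[48;2;7;11;25m🬂[38;2;49;116;49m[48;2;7;9;31m🬬[38;2;10;18;29m[48;2;46;109;46m🬨[38;2;8;10;32m[48;2;7;9;31m🬎[0m
[38;2;6;8;29m[48;2;5;6;27m🬂[38;2;48;114;48m[48;2;5;6;27m🬉[38;2;44;104;44m[48;2;51;119;51m🬑[38;2;28;65;33m[48;2;107;173;107m🬎[38;2;5;7;28m[48;2;48;114;48m🬎[38;2;5;7;28m[48;2;48;113;48m🬎[38;2;5;7;28m[48;2;47;111;47m🬆[38;2;48;113;48m[48;2;41;97;41m🬍[38;2;34;81;34m[48;2;12;25;23m🬕[38;2;6;8;29m[48;2;5;6;27m🬂[0m
[38;2;4;5;25m[48;2;3;4;23m🬂[38;2;4;5;25m[48;2;3;4;23m🬂[38;2;32;75;32m[48;2;3;4;23m🬊[38;2;39;93;39m[48;2;7;17;17m🬎[38;2;45;101;45m[48;2;20;47;20m🬎[38;2;39;93;39m[48;2;18;44;18m🬎[38;2;34;81;34m[48;2;10;24;10m🬎[38;2;25;61;25m[48;2;4;9;18m🬆[38;2;9;22;9m[48;2;3;4;23m🬀[38;2;4;5;25m[48;2;3;4;23m🬂[0m
</frame>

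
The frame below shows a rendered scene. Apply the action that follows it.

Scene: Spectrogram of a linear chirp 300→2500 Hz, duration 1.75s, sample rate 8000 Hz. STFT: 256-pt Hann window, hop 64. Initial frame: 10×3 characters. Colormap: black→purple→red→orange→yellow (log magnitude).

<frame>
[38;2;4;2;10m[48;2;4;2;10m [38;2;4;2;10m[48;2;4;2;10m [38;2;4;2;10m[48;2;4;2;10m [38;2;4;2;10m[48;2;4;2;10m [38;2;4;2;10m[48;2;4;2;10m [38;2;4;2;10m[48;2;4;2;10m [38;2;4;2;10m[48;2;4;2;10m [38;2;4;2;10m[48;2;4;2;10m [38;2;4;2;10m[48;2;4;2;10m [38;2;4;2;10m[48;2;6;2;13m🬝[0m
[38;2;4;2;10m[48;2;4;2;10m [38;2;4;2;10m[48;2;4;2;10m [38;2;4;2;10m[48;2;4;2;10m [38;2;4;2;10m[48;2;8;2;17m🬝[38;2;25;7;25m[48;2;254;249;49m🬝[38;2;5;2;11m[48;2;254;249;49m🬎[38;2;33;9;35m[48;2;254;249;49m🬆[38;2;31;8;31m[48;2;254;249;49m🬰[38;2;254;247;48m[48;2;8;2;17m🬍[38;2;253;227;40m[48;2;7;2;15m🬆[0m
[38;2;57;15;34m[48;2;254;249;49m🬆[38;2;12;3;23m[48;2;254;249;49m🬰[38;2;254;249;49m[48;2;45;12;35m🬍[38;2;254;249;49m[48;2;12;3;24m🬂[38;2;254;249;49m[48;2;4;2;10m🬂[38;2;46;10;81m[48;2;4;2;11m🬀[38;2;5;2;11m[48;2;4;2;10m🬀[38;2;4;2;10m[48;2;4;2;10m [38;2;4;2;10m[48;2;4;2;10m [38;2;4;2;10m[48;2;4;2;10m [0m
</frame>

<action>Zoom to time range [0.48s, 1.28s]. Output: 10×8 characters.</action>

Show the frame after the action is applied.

<frame>
[38;2;4;2;10m[48;2;4;2;10m [38;2;4;2;10m[48;2;4;2;10m [38;2;4;2;10m[48;2;4;2;10m [38;2;4;2;10m[48;2;4;2;10m [38;2;4;2;10m[48;2;4;2;10m [38;2;4;2;10m[48;2;4;2;10m [38;2;4;2;10m[48;2;4;2;10m [38;2;4;2;10m[48;2;4;2;10m [38;2;4;2;10m[48;2;4;2;10m [38;2;4;2;10m[48;2;4;2;10m [0m
[38;2;4;2;10m[48;2;4;2;10m [38;2;4;2;10m[48;2;4;2;10m [38;2;4;2;10m[48;2;4;2;10m [38;2;4;2;10m[48;2;4;2;10m [38;2;4;2;10m[48;2;4;2;10m [38;2;4;2;10m[48;2;4;2;10m [38;2;4;2;10m[48;2;4;2;10m [38;2;4;2;10m[48;2;4;2;10m [38;2;4;2;10m[48;2;4;2;10m [38;2;4;2;10m[48;2;4;2;10m [0m
[38;2;4;2;10m[48;2;4;2;10m [38;2;4;2;10m[48;2;4;2;10m [38;2;4;2;10m[48;2;4;2;10m [38;2;4;2;10m[48;2;4;2;10m [38;2;4;2;10m[48;2;4;2;10m [38;2;4;2;10m[48;2;4;2;10m [38;2;4;2;10m[48;2;4;2;10m [38;2;4;2;10m[48;2;4;2;10m [38;2;4;2;10m[48;2;4;2;10m [38;2;4;2;10m[48;2;4;2;10m [0m
[38;2;4;2;10m[48;2;4;2;10m [38;2;4;2;10m[48;2;4;2;10m [38;2;4;2;10m[48;2;4;2;10m [38;2;4;2;10m[48;2;4;2;10m [38;2;4;2;10m[48;2;4;2;10m [38;2;4;2;10m[48;2;4;2;10m [38;2;4;2;10m[48;2;4;2;10m [38;2;4;2;10m[48;2;4;2;11m🬎[38;2;4;2;10m[48;2;5;2;12m🬎[38;2;4;2;10m[48;2;12;3;24m🬎[0m
[38;2;4;2;10m[48;2;4;2;10m [38;2;4;2;10m[48;2;4;2;10m [38;2;4;2;10m[48;2;4;2;11m🬝[38;2;4;2;10m[48;2;7;2;15m🬝[38;2;5;2;12m[48;2;28;7;50m🬝[38;2;29;8;26m[48;2;254;239;45m🬝[38;2;11;3;23m[48;2;254;248;49m🬎[38;2;8;2;17m[48;2;244;206;50m🬂[38;2;63;15;70m[48;2;253;228;40m🬡[38;2;253;235;43m[48;2;10;3;21m🬎[0m
[38;2;5;2;12m[48;2;240;178;45m🬎[38;2;18;4;33m[48;2;254;249;49m🬎[38;2;9;2;18m[48;2;253;231;42m🬂[38;2;27;6;48m[48;2;237;170;49m🬟[38;2;249;218;43m[48;2;8;2;18m🬎[38;2;254;249;49m[48;2;13;3;25m🬂[38;2;252;201;30m[48;2;18;4;27m🬀[38;2;15;4;28m[48;2;5;2;11m🬀[38;2;5;2;12m[48;2;4;2;10m🬂[38;2;4;2;11m[48;2;4;2;10m🬀[0m
[38;2;254;248;49m[48;2;11;3;22m🬂[38;2;231;115;35m[48;2;9;3;19m🬀[38;2;13;3;25m[48;2;4;2;11m🬀[38;2;6;2;13m[48;2;4;2;10m🬀[38;2;4;2;11m[48;2;4;2;10m🬀[38;2;4;2;10m[48;2;4;2;10m [38;2;4;2;10m[48;2;4;2;10m [38;2;4;2;10m[48;2;4;2;10m [38;2;4;2;10m[48;2;4;2;10m [38;2;4;2;10m[48;2;4;2;10m [0m
[38;2;4;2;10m[48;2;4;2;10m [38;2;4;2;10m[48;2;4;2;10m [38;2;4;2;10m[48;2;4;2;10m [38;2;4;2;10m[48;2;4;2;10m [38;2;4;2;10m[48;2;4;2;10m [38;2;4;2;10m[48;2;4;2;10m [38;2;4;2;10m[48;2;4;2;10m [38;2;4;2;10m[48;2;4;2;10m [38;2;4;2;10m[48;2;4;2;10m [38;2;4;2;10m[48;2;4;2;10m [0m
</frame>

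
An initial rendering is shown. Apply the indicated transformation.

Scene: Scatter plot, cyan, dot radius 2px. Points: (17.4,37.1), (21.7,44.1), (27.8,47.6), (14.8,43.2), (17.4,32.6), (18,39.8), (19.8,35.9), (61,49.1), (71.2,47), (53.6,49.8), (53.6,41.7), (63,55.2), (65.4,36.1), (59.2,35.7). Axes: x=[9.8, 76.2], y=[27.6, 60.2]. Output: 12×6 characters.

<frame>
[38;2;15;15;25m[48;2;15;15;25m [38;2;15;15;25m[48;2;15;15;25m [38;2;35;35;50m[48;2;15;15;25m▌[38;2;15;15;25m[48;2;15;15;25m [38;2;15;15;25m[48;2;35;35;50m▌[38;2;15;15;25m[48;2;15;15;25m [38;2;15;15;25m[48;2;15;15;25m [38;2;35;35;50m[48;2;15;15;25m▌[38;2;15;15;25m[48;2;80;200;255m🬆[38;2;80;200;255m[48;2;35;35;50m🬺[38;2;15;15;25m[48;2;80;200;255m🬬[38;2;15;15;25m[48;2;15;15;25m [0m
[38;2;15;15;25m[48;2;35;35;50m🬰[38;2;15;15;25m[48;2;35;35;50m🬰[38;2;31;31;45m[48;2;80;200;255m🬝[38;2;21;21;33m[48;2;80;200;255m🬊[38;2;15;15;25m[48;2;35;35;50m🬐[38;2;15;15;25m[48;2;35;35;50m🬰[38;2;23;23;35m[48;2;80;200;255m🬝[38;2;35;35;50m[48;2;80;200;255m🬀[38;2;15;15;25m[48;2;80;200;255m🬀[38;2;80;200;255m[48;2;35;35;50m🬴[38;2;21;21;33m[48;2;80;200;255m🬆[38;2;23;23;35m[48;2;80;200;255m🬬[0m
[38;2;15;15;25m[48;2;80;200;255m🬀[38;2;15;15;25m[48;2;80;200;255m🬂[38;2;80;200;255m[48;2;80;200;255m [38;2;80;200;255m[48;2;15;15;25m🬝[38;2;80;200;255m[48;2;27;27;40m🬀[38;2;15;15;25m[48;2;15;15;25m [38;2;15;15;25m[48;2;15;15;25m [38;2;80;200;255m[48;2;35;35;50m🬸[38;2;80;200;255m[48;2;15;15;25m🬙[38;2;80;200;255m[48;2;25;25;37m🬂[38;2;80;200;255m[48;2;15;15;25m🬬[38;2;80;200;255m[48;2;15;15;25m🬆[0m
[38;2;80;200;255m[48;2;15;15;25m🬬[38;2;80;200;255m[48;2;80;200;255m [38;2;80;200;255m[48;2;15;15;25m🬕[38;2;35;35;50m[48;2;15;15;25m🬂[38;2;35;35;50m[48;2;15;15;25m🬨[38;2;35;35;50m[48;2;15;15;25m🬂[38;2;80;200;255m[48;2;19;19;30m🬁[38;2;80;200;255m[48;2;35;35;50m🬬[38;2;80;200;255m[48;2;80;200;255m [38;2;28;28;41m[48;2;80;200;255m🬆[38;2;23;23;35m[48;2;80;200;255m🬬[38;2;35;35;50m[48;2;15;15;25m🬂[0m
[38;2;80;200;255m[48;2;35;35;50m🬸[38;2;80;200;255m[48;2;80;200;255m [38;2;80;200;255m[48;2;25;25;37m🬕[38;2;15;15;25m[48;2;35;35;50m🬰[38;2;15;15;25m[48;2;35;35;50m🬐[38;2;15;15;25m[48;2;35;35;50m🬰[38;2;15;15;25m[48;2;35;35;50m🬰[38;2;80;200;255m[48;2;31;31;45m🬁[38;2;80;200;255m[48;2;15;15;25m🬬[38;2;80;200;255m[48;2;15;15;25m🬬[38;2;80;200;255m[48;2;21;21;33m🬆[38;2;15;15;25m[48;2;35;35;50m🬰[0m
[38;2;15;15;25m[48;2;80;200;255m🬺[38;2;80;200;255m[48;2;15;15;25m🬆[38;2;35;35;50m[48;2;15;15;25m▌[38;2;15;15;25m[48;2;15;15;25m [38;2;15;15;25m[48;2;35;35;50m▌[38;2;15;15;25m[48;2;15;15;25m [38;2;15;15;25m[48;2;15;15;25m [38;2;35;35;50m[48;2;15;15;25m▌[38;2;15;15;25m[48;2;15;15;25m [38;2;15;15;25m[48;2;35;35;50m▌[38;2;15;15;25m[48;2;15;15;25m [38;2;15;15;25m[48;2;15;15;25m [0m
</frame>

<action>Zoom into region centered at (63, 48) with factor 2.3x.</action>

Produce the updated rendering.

<frame>
[38;2;15;15;25m[48;2;15;15;25m [38;2;15;15;25m[48;2;15;15;25m [38;2;35;35;50m[48;2;15;15;25m▌[38;2;15;15;25m[48;2;15;15;25m [38;2;23;23;35m[48;2;80;200;255m🬺[38;2;80;200;255m[48;2;15;15;25m🬬[38;2;80;200;255m[48;2;15;15;25m🬆[38;2;35;35;50m[48;2;15;15;25m▌[38;2;15;15;25m[48;2;15;15;25m [38;2;15;15;25m[48;2;35;35;50m▌[38;2;15;15;25m[48;2;15;15;25m [38;2;15;15;25m[48;2;15;15;25m [0m
[38;2;15;15;25m[48;2;35;35;50m🬰[38;2;23;23;35m[48;2;80;200;255m🬝[38;2;28;28;41m[48;2;80;200;255m🬊[38;2;15;15;25m[48;2;35;35;50m🬰[38;2;27;27;40m[48;2;80;200;255m🬝[38;2;15;15;25m[48;2;35;35;50m🬰[38;2;15;15;25m[48;2;35;35;50m🬰[38;2;35;35;50m[48;2;15;15;25m🬛[38;2;15;15;25m[48;2;35;35;50m🬰[38;2;15;15;25m[48;2;35;35;50m🬐[38;2;15;15;25m[48;2;35;35;50m🬰[38;2;15;15;25m[48;2;35;35;50m🬰[0m
[38;2;15;15;25m[48;2;15;15;25m [38;2;80;200;255m[48;2;15;15;25m🬊[38;2;80;200;255m[48;2;15;15;25m🬝[38;2;80;200;255m[48;2;15;15;25m🬈[38;2;80;200;255m[48;2;80;200;255m [38;2;80;200;255m[48;2;15;15;25m🬛[38;2;15;15;25m[48;2;15;15;25m [38;2;35;35;50m[48;2;15;15;25m▌[38;2;15;15;25m[48;2;80;200;255m🬝[38;2;28;28;41m[48;2;80;200;255m🬊[38;2;15;15;25m[48;2;15;15;25m [38;2;15;15;25m[48;2;15;15;25m [0m
[38;2;35;35;50m[48;2;15;15;25m🬂[38;2;35;35;50m[48;2;15;15;25m🬂[38;2;35;35;50m[48;2;15;15;25m🬕[38;2;35;35;50m[48;2;15;15;25m🬂[38;2;80;200;255m[48;2;27;27;40m🬁[38;2;35;35;50m[48;2;15;15;25m🬂[38;2;35;35;50m[48;2;15;15;25m🬂[38;2;35;35;50m[48;2;15;15;25m🬕[38;2;80;200;255m[48;2;15;15;25m🬊[38;2;80;200;255m[48;2;35;35;50m🬝[38;2;80;200;255m[48;2;19;19;30m🬀[38;2;35;35;50m[48;2;15;15;25m🬂[0m
[38;2;15;15;25m[48;2;35;35;50m🬰[38;2;15;15;25m[48;2;35;35;50m🬰[38;2;27;27;40m[48;2;80;200;255m🬬[38;2;15;15;25m[48;2;35;35;50m🬰[38;2;15;15;25m[48;2;35;35;50m🬐[38;2;15;15;25m[48;2;35;35;50m🬰[38;2;15;15;25m[48;2;35;35;50m🬰[38;2;35;35;50m[48;2;15;15;25m🬛[38;2;15;15;25m[48;2;35;35;50m🬰[38;2;15;15;25m[48;2;35;35;50m🬐[38;2;15;15;25m[48;2;35;35;50m🬰[38;2;15;15;25m[48;2;35;35;50m🬰[0m
[38;2;15;15;25m[48;2;15;15;25m [38;2;15;15;25m[48;2;80;200;255m🬐[38;2;80;200;255m[48;2;80;200;255m [38;2;15;15;25m[48;2;80;200;255m🬸[38;2;15;15;25m[48;2;35;35;50m▌[38;2;15;15;25m[48;2;15;15;25m [38;2;15;15;25m[48;2;15;15;25m [38;2;35;35;50m[48;2;15;15;25m▌[38;2;15;15;25m[48;2;15;15;25m [38;2;15;15;25m[48;2;35;35;50m▌[38;2;15;15;25m[48;2;15;15;25m [38;2;15;15;25m[48;2;15;15;25m [0m
</frame>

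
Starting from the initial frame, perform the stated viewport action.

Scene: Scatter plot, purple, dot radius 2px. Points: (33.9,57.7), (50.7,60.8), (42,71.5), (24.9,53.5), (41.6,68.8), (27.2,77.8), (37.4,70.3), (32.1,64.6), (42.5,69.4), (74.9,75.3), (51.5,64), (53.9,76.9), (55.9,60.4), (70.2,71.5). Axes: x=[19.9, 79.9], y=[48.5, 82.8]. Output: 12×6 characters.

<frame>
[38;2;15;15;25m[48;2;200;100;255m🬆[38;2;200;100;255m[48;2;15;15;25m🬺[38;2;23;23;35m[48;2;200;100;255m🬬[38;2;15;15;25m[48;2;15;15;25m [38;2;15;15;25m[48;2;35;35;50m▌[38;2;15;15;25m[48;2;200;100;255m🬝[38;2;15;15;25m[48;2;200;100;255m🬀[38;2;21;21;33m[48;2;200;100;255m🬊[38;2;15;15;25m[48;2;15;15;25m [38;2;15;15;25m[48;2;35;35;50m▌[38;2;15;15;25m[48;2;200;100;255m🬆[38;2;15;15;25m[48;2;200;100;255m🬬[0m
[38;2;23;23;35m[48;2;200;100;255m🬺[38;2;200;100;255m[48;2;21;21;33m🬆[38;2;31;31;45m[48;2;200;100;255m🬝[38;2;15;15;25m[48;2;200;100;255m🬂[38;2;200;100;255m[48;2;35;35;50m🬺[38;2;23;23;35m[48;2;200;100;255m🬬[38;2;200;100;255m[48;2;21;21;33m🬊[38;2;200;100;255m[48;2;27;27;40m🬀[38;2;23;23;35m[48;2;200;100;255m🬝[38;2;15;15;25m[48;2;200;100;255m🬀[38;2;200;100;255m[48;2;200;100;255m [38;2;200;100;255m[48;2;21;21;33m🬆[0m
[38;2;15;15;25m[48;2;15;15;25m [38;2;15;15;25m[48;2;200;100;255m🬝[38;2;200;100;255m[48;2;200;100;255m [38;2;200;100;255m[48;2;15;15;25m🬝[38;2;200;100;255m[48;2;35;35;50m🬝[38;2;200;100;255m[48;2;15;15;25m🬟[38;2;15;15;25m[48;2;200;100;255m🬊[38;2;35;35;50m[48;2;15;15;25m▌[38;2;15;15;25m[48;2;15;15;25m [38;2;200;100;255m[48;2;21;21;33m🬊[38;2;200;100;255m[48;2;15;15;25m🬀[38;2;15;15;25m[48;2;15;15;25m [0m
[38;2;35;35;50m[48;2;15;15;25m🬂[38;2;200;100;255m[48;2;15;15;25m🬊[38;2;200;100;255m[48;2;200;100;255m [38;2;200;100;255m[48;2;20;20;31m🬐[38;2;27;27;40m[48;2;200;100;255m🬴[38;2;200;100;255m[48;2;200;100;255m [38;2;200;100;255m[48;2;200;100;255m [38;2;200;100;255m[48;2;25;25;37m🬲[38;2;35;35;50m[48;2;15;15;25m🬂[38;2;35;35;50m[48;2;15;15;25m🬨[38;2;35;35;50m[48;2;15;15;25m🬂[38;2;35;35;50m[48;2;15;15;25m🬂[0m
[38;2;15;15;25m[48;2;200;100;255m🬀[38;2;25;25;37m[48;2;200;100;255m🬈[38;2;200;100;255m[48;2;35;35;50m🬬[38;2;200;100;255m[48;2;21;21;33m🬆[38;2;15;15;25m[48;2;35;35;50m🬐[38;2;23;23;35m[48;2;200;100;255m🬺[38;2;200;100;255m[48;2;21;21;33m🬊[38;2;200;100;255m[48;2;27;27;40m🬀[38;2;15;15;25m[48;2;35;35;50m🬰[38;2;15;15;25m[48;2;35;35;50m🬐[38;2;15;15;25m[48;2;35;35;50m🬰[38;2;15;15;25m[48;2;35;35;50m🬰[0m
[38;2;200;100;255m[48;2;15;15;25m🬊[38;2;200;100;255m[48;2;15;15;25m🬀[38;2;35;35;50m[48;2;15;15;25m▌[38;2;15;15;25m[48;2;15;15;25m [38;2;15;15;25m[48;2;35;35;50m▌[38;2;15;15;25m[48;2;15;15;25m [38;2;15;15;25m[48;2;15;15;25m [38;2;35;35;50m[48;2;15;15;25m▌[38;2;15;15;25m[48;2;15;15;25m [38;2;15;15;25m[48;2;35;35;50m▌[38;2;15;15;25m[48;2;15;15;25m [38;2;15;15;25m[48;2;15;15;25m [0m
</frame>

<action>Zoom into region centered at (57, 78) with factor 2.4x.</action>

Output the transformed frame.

<frame>
[38;2;15;15;25m[48;2;15;15;25m [38;2;15;15;25m[48;2;15;15;25m [38;2;35;35;50m[48;2;15;15;25m▌[38;2;15;15;25m[48;2;15;15;25m [38;2;15;15;25m[48;2;35;35;50m▌[38;2;15;15;25m[48;2;15;15;25m [38;2;15;15;25m[48;2;15;15;25m [38;2;35;35;50m[48;2;15;15;25m▌[38;2;15;15;25m[48;2;15;15;25m [38;2;15;15;25m[48;2;35;35;50m▌[38;2;15;15;25m[48;2;15;15;25m [38;2;15;15;25m[48;2;15;15;25m [0m
[38;2;15;15;25m[48;2;35;35;50m🬰[38;2;15;15;25m[48;2;35;35;50m🬰[38;2;35;35;50m[48;2;15;15;25m🬛[38;2;15;15;25m[48;2;35;35;50m🬰[38;2;15;15;25m[48;2;35;35;50m🬐[38;2;15;15;25m[48;2;35;35;50m🬰[38;2;15;15;25m[48;2;35;35;50m🬰[38;2;35;35;50m[48;2;15;15;25m🬛[38;2;15;15;25m[48;2;35;35;50m🬰[38;2;15;15;25m[48;2;35;35;50m🬐[38;2;15;15;25m[48;2;35;35;50m🬰[38;2;15;15;25m[48;2;35;35;50m🬰[0m
[38;2;15;15;25m[48;2;15;15;25m [38;2;15;15;25m[48;2;15;15;25m [38;2;35;35;50m[48;2;15;15;25m▌[38;2;15;15;25m[48;2;200;100;255m🬝[38;2;28;28;41m[48;2;200;100;255m🬊[38;2;15;15;25m[48;2;15;15;25m [38;2;15;15;25m[48;2;15;15;25m [38;2;35;35;50m[48;2;15;15;25m▌[38;2;15;15;25m[48;2;15;15;25m [38;2;15;15;25m[48;2;35;35;50m▌[38;2;15;15;25m[48;2;15;15;25m [38;2;15;15;25m[48;2;15;15;25m [0m
[38;2;35;35;50m[48;2;15;15;25m🬂[38;2;35;35;50m[48;2;15;15;25m🬂[38;2;35;35;50m[48;2;15;15;25m🬕[38;2;200;100;255m[48;2;15;15;25m🬊[38;2;200;100;255m[48;2;35;35;50m🬝[38;2;200;100;255m[48;2;19;19;30m🬀[38;2;35;35;50m[48;2;15;15;25m🬂[38;2;35;35;50m[48;2;15;15;25m🬕[38;2;35;35;50m[48;2;15;15;25m🬂[38;2;35;35;50m[48;2;15;15;25m🬨[38;2;35;35;50m[48;2;15;15;25m🬂[38;2;35;35;50m[48;2;15;15;25m🬂[0m
[38;2;15;15;25m[48;2;35;35;50m🬰[38;2;15;15;25m[48;2;35;35;50m🬰[38;2;35;35;50m[48;2;15;15;25m🬛[38;2;15;15;25m[48;2;35;35;50m🬰[38;2;15;15;25m[48;2;35;35;50m🬐[38;2;15;15;25m[48;2;35;35;50m🬰[38;2;15;15;25m[48;2;35;35;50m🬰[38;2;35;35;50m[48;2;15;15;25m🬛[38;2;15;15;25m[48;2;35;35;50m🬰[38;2;15;15;25m[48;2;35;35;50m🬐[38;2;15;15;25m[48;2;35;35;50m🬰[38;2;23;23;35m[48;2;200;100;255m🬝[0m
[38;2;15;15;25m[48;2;15;15;25m [38;2;15;15;25m[48;2;15;15;25m [38;2;35;35;50m[48;2;15;15;25m▌[38;2;15;15;25m[48;2;15;15;25m [38;2;15;15;25m[48;2;35;35;50m▌[38;2;15;15;25m[48;2;15;15;25m [38;2;15;15;25m[48;2;15;15;25m [38;2;35;35;50m[48;2;15;15;25m▌[38;2;15;15;25m[48;2;15;15;25m [38;2;15;15;25m[48;2;35;35;50m▌[38;2;15;15;25m[48;2;200;100;255m🬴[38;2;200;100;255m[48;2;200;100;255m [0m
</frame>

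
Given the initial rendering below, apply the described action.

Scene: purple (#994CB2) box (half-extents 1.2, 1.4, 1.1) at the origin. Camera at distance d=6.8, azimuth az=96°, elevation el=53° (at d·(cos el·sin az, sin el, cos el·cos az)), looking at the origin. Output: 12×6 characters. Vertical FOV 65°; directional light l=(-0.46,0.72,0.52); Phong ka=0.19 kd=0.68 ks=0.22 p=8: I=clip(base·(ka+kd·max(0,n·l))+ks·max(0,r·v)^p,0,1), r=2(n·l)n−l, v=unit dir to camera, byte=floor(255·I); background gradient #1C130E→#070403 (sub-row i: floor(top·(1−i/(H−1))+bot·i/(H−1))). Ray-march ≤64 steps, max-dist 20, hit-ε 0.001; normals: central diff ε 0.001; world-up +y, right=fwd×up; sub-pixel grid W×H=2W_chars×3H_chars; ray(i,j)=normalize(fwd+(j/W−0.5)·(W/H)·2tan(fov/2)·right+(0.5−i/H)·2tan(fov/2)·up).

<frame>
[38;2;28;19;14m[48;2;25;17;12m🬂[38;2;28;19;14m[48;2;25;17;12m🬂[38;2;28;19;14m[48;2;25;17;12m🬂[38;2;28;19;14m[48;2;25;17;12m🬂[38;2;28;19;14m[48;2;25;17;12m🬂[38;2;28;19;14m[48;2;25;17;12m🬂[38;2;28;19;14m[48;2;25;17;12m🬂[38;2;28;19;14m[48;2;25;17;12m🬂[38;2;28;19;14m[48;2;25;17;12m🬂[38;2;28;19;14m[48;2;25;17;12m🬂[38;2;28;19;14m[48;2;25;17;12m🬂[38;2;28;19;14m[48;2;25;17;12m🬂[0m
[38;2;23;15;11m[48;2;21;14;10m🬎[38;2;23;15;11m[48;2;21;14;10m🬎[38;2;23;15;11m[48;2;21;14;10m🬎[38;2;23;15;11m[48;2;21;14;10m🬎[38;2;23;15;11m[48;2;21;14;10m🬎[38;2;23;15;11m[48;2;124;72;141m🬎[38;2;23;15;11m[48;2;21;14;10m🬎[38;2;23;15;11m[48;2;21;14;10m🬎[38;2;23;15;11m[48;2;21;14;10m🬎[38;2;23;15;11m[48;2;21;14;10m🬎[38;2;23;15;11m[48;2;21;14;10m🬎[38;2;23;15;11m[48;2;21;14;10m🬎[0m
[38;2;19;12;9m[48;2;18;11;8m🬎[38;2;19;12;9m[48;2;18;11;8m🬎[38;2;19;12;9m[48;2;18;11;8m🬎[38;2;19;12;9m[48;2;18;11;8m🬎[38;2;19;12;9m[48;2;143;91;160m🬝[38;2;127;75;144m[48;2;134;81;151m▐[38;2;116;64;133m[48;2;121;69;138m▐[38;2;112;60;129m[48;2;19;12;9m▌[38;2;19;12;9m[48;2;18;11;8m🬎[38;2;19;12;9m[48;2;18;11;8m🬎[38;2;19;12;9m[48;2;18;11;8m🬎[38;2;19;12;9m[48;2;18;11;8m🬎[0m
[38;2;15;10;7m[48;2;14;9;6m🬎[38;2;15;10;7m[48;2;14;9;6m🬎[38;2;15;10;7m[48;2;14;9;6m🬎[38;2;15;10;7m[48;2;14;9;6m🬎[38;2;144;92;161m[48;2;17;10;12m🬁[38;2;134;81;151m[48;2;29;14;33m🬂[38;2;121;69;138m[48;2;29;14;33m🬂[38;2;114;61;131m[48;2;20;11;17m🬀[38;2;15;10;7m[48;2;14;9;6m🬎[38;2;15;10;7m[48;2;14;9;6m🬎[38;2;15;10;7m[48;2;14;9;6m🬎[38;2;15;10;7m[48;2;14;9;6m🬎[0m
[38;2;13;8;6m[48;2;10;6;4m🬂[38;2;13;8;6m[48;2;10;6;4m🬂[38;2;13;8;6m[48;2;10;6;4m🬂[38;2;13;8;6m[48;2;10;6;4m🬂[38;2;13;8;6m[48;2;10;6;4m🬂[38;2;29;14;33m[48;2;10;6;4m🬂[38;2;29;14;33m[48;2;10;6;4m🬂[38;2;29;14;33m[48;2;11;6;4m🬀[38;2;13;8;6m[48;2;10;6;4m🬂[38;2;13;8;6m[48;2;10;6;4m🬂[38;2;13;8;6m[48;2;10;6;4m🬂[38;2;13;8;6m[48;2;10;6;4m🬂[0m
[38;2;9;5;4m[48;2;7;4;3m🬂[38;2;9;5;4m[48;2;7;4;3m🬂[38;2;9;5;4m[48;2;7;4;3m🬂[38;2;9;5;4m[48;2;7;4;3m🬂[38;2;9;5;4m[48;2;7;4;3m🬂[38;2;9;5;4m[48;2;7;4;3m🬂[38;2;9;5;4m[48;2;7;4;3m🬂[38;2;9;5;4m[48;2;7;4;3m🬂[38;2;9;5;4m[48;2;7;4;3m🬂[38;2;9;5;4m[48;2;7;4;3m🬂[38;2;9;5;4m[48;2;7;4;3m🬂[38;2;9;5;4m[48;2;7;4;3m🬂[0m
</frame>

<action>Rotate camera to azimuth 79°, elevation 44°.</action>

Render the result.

<frame>
[38;2;28;19;14m[48;2;25;17;12m🬂[38;2;28;19;14m[48;2;25;17;12m🬂[38;2;28;19;14m[48;2;25;17;12m🬂[38;2;28;19;14m[48;2;25;17;12m🬂[38;2;28;19;14m[48;2;25;17;12m🬂[38;2;28;19;14m[48;2;25;17;12m🬂[38;2;28;19;14m[48;2;25;17;12m🬂[38;2;28;19;14m[48;2;25;17;12m🬂[38;2;28;19;14m[48;2;25;17;12m🬂[38;2;28;19;14m[48;2;25;17;12m🬂[38;2;28;19;14m[48;2;25;17;12m🬂[38;2;28;19;14m[48;2;25;17;12m🬂[0m
[38;2;23;15;11m[48;2;21;14;10m🬎[38;2;23;15;11m[48;2;21;14;10m🬎[38;2;23;15;11m[48;2;21;14;10m🬎[38;2;23;15;11m[48;2;21;14;10m🬎[38;2;23;15;11m[48;2;21;14;10m🬎[38;2;23;15;11m[48;2;21;14;10m🬎[38;2;23;15;11m[48;2;105;52;122m🬝[38;2;23;15;11m[48;2;21;14;10m🬎[38;2;23;15;11m[48;2;21;14;10m🬎[38;2;23;15;11m[48;2;21;14;10m🬎[38;2;23;15;11m[48;2;21;14;10m🬎[38;2;23;15;11m[48;2;21;14;10m🬎[0m
[38;2;19;12;9m[48;2;18;11;8m🬎[38;2;19;12;9m[48;2;18;11;8m🬎[38;2;19;12;9m[48;2;18;11;8m🬎[38;2;19;12;9m[48;2;18;11;8m🬎[38;2;19;12;9m[48;2;18;11;8m🬎[38;2;109;56;126m[48;2;112;60;129m🬨[38;2;105;53;122m[48;2;107;55;124m🬨[38;2;19;12;9m[48;2;104;52;121m🬉[38;2;19;12;9m[48;2;18;11;8m🬎[38;2;19;12;9m[48;2;18;11;8m🬎[38;2;19;12;9m[48;2;18;11;8m🬎[38;2;19;12;9m[48;2;18;11;8m🬎[0m
[38;2;15;10;7m[48;2;14;9;6m🬎[38;2;15;10;7m[48;2;14;9;6m🬎[38;2;15;10;7m[48;2;14;9;6m🬎[38;2;15;10;7m[48;2;14;9;6m🬎[38;2;15;10;7m[48;2;14;9;6m🬎[38;2;29;14;33m[48;2;29;14;33m [38;2;29;14;33m[48;2;29;14;33m [38;2;29;14;33m[48;2;14;9;6m🬝[38;2;15;10;7m[48;2;14;9;6m🬎[38;2;15;10;7m[48;2;14;9;6m🬎[38;2;15;10;7m[48;2;14;9;6m🬎[38;2;15;10;7m[48;2;14;9;6m🬎[0m
[38;2;13;8;6m[48;2;10;6;4m🬂[38;2;13;8;6m[48;2;10;6;4m🬂[38;2;13;8;6m[48;2;10;6;4m🬂[38;2;13;8;6m[48;2;10;6;4m🬂[38;2;13;8;6m[48;2;10;6;4m🬂[38;2;29;14;33m[48;2;11;6;4m🬁[38;2;29;14;33m[48;2;10;6;4m🬂[38;2;29;14;33m[48;2;11;6;4m🬀[38;2;13;8;6m[48;2;10;6;4m🬂[38;2;13;8;6m[48;2;10;6;4m🬂[38;2;13;8;6m[48;2;10;6;4m🬂[38;2;13;8;6m[48;2;10;6;4m🬂[0m
[38;2;9;5;4m[48;2;7;4;3m🬂[38;2;9;5;4m[48;2;7;4;3m🬂[38;2;9;5;4m[48;2;7;4;3m🬂[38;2;9;5;4m[48;2;7;4;3m🬂[38;2;9;5;4m[48;2;7;4;3m🬂[38;2;9;5;4m[48;2;7;4;3m🬂[38;2;9;5;4m[48;2;7;4;3m🬂[38;2;9;5;4m[48;2;7;4;3m🬂[38;2;9;5;4m[48;2;7;4;3m🬂[38;2;9;5;4m[48;2;7;4;3m🬂[38;2;9;5;4m[48;2;7;4;3m🬂[38;2;9;5;4m[48;2;7;4;3m🬂[0m
</frame>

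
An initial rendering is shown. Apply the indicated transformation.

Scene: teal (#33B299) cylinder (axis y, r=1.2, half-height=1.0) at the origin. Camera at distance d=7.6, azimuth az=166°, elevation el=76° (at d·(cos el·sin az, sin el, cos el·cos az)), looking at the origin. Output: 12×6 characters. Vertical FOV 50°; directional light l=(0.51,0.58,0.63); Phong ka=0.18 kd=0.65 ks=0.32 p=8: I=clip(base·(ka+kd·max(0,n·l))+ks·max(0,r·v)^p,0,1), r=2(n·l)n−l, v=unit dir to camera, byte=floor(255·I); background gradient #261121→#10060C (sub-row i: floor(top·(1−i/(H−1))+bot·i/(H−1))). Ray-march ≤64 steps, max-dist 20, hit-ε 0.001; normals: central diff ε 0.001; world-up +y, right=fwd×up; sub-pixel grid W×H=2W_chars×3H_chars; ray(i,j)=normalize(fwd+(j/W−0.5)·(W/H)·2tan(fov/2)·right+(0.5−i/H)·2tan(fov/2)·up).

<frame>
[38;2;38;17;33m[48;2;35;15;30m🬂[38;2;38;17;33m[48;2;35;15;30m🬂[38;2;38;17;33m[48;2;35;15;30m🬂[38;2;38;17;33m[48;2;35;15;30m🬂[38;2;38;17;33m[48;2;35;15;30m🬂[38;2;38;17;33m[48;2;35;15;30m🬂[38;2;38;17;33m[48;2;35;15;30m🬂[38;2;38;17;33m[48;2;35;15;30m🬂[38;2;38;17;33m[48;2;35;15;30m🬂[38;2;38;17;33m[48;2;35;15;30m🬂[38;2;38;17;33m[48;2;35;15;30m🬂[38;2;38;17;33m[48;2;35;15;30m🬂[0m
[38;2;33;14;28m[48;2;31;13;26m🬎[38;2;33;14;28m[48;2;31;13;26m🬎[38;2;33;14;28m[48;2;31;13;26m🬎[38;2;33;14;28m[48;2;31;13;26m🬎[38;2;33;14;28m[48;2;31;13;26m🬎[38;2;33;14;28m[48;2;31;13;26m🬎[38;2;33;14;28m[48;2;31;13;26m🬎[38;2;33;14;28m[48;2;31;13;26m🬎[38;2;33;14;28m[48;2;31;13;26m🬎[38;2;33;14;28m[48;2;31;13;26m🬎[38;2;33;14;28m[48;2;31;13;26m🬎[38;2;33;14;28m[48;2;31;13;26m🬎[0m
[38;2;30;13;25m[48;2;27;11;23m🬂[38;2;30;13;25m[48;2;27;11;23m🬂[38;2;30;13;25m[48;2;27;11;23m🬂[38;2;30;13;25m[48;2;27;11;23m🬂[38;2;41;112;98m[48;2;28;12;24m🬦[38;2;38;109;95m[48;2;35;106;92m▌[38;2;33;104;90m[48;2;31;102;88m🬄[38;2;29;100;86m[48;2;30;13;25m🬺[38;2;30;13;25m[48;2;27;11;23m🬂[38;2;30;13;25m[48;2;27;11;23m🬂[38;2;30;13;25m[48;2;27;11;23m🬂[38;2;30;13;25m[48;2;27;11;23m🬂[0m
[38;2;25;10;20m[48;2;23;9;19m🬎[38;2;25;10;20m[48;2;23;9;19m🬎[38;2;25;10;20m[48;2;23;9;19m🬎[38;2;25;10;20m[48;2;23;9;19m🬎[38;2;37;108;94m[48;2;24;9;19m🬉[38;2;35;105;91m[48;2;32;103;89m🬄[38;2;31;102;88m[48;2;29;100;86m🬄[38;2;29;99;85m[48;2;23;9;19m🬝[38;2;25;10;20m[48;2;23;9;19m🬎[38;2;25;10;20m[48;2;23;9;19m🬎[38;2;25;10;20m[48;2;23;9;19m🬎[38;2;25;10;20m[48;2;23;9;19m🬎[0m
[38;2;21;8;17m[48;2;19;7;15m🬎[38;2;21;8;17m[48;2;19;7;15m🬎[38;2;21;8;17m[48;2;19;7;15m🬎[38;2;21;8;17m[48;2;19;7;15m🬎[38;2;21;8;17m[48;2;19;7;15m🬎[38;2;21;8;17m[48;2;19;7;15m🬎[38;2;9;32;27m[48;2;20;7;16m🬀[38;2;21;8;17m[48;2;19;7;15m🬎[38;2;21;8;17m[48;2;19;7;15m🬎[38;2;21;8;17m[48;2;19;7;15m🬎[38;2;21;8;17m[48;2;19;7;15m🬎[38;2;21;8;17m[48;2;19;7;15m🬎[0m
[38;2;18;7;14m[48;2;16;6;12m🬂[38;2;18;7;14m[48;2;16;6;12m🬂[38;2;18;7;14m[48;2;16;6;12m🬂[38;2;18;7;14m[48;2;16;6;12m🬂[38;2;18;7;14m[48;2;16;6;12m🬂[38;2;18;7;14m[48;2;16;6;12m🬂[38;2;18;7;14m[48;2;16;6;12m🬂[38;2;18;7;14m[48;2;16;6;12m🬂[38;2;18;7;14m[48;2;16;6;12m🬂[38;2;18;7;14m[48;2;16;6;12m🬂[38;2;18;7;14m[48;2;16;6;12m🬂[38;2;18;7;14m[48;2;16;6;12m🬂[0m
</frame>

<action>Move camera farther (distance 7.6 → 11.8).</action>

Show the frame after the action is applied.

<frame>
[38;2;38;17;33m[48;2;35;15;30m🬂[38;2;38;17;33m[48;2;35;15;30m🬂[38;2;38;17;33m[48;2;35;15;30m🬂[38;2;38;17;33m[48;2;35;15;30m🬂[38;2;38;17;33m[48;2;35;15;30m🬂[38;2;38;17;33m[48;2;35;15;30m🬂[38;2;38;17;33m[48;2;35;15;30m🬂[38;2;38;17;33m[48;2;35;15;30m🬂[38;2;38;17;33m[48;2;35;15;30m🬂[38;2;38;17;33m[48;2;35;15;30m🬂[38;2;38;17;33m[48;2;35;15;30m🬂[38;2;38;17;33m[48;2;35;15;30m🬂[0m
[38;2;33;14;28m[48;2;31;13;26m🬎[38;2;33;14;28m[48;2;31;13;26m🬎[38;2;33;14;28m[48;2;31;13;26m🬎[38;2;33;14;28m[48;2;31;13;26m🬎[38;2;33;14;28m[48;2;31;13;26m🬎[38;2;33;14;28m[48;2;31;13;26m🬎[38;2;33;14;28m[48;2;31;13;26m🬎[38;2;33;14;28m[48;2;31;13;26m🬎[38;2;33;14;28m[48;2;31;13;26m🬎[38;2;33;14;28m[48;2;31;13;26m🬎[38;2;33;14;28m[48;2;31;13;26m🬎[38;2;33;14;28m[48;2;31;13;26m🬎[0m
[38;2;30;13;25m[48;2;27;11;23m🬂[38;2;30;13;25m[48;2;27;11;23m🬂[38;2;30;13;25m[48;2;27;11;23m🬂[38;2;30;13;25m[48;2;27;11;23m🬂[38;2;30;13;25m[48;2;27;11;23m🬂[38;2;29;12;24m[48;2;35;106;92m🬆[38;2;30;13;25m[48;2;32;102;88m🬂[38;2;30;101;87m[48;2;28;12;24m🬏[38;2;30;13;25m[48;2;27;11;23m🬂[38;2;30;13;25m[48;2;27;11;23m🬂[38;2;30;13;25m[48;2;27;11;23m🬂[38;2;30;13;25m[48;2;27;11;23m🬂[0m
[38;2;25;10;20m[48;2;23;9;19m🬎[38;2;25;10;20m[48;2;23;9;19m🬎[38;2;25;10;20m[48;2;23;9;19m🬎[38;2;25;10;20m[48;2;23;9;19m🬎[38;2;25;10;20m[48;2;23;9;19m🬎[38;2;33;104;90m[48;2;23;9;19m🬊[38;2;30;101;87m[48;2;16;20;23m🬎[38;2;29;100;86m[48;2;24;9;19m🬀[38;2;25;10;20m[48;2;23;9;19m🬎[38;2;25;10;20m[48;2;23;9;19m🬎[38;2;25;10;20m[48;2;23;9;19m🬎[38;2;25;10;20m[48;2;23;9;19m🬎[0m
[38;2;21;8;17m[48;2;19;7;15m🬎[38;2;21;8;17m[48;2;19;7;15m🬎[38;2;21;8;17m[48;2;19;7;15m🬎[38;2;21;8;17m[48;2;19;7;15m🬎[38;2;21;8;17m[48;2;19;7;15m🬎[38;2;21;8;17m[48;2;19;7;15m🬎[38;2;21;8;17m[48;2;19;7;15m🬎[38;2;21;8;17m[48;2;19;7;15m🬎[38;2;21;8;17m[48;2;19;7;15m🬎[38;2;21;8;17m[48;2;19;7;15m🬎[38;2;21;8;17m[48;2;19;7;15m🬎[38;2;21;8;17m[48;2;19;7;15m🬎[0m
[38;2;18;7;14m[48;2;16;6;12m🬂[38;2;18;7;14m[48;2;16;6;12m🬂[38;2;18;7;14m[48;2;16;6;12m🬂[38;2;18;7;14m[48;2;16;6;12m🬂[38;2;18;7;14m[48;2;16;6;12m🬂[38;2;18;7;14m[48;2;16;6;12m🬂[38;2;18;7;14m[48;2;16;6;12m🬂[38;2;18;7;14m[48;2;16;6;12m🬂[38;2;18;7;14m[48;2;16;6;12m🬂[38;2;18;7;14m[48;2;16;6;12m🬂[38;2;18;7;14m[48;2;16;6;12m🬂[38;2;18;7;14m[48;2;16;6;12m🬂[0m
</frame>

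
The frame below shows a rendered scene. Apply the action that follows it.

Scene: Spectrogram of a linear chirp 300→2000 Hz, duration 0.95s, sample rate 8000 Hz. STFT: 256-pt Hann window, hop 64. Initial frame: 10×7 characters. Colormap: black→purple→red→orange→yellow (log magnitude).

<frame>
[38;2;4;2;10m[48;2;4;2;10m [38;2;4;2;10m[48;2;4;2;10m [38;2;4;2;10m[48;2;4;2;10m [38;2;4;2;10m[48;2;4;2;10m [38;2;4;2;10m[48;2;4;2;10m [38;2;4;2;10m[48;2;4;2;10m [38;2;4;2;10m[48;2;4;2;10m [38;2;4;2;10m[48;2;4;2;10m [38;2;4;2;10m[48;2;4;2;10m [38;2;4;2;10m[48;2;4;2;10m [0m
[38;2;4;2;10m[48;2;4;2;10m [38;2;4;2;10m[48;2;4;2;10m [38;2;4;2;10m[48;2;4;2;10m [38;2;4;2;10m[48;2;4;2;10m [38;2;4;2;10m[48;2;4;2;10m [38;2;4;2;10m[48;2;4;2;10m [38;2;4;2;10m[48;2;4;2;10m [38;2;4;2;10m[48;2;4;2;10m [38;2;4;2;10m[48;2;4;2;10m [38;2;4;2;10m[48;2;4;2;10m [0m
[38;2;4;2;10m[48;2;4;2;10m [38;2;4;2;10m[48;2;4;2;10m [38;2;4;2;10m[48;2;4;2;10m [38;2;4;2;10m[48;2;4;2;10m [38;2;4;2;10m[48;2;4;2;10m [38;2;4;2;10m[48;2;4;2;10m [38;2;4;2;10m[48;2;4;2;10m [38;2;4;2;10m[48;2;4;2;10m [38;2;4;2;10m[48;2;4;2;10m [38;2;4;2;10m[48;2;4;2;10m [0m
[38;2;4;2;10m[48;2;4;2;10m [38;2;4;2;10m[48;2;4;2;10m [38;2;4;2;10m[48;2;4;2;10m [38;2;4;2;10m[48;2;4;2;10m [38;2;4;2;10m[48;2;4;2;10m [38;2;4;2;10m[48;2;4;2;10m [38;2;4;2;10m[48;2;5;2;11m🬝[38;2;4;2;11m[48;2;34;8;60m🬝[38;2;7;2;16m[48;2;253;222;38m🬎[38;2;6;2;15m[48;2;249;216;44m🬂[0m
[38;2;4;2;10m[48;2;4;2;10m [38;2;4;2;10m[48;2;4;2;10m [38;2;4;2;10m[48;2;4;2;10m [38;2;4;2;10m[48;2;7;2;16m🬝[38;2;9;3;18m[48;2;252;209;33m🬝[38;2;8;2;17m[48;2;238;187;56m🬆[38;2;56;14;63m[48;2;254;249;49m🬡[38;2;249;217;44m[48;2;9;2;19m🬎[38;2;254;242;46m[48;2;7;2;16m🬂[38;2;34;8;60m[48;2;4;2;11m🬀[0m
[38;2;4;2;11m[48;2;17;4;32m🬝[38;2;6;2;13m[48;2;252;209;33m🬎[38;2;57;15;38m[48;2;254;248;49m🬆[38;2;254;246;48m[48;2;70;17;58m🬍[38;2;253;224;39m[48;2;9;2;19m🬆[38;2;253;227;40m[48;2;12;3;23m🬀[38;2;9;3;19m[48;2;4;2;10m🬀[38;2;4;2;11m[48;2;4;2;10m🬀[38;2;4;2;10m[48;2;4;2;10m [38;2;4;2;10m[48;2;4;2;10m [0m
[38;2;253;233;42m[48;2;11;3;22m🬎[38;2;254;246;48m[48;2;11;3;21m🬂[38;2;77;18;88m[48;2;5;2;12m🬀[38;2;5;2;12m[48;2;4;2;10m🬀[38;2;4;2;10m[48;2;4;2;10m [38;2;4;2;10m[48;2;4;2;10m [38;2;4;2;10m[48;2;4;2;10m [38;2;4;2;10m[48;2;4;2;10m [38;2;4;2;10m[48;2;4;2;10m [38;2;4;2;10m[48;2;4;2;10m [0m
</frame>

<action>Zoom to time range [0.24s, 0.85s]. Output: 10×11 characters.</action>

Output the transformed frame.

<frame>
[38;2;4;2;10m[48;2;4;2;10m [38;2;4;2;10m[48;2;4;2;10m [38;2;4;2;10m[48;2;4;2;10m [38;2;4;2;10m[48;2;4;2;10m [38;2;4;2;10m[48;2;4;2;10m [38;2;4;2;10m[48;2;4;2;10m [38;2;4;2;10m[48;2;4;2;10m [38;2;4;2;10m[48;2;4;2;10m [38;2;4;2;10m[48;2;4;2;10m [38;2;4;2;10m[48;2;4;2;10m [0m
[38;2;4;2;10m[48;2;4;2;10m [38;2;4;2;10m[48;2;4;2;10m [38;2;4;2;10m[48;2;4;2;10m [38;2;4;2;10m[48;2;4;2;10m [38;2;4;2;10m[48;2;4;2;10m [38;2;4;2;10m[48;2;4;2;10m [38;2;4;2;10m[48;2;4;2;10m [38;2;4;2;10m[48;2;4;2;10m [38;2;4;2;10m[48;2;4;2;10m [38;2;4;2;10m[48;2;4;2;10m [0m
[38;2;4;2;10m[48;2;4;2;10m [38;2;4;2;10m[48;2;4;2;10m [38;2;4;2;10m[48;2;4;2;10m [38;2;4;2;10m[48;2;4;2;10m [38;2;4;2;10m[48;2;4;2;10m [38;2;4;2;10m[48;2;4;2;10m [38;2;4;2;10m[48;2;4;2;10m [38;2;4;2;10m[48;2;4;2;10m [38;2;4;2;10m[48;2;4;2;10m [38;2;4;2;10m[48;2;4;2;10m [0m
[38;2;4;2;10m[48;2;4;2;10m [38;2;4;2;10m[48;2;4;2;10m [38;2;4;2;10m[48;2;4;2;10m [38;2;4;2;10m[48;2;4;2;10m [38;2;4;2;10m[48;2;4;2;10m [38;2;4;2;10m[48;2;4;2;10m [38;2;4;2;10m[48;2;4;2;10m [38;2;4;2;10m[48;2;4;2;10m [38;2;4;2;10m[48;2;4;2;10m [38;2;4;2;10m[48;2;4;2;10m [0m
[38;2;4;2;10m[48;2;4;2;10m [38;2;4;2;10m[48;2;4;2;10m [38;2;4;2;10m[48;2;4;2;10m [38;2;4;2;10m[48;2;4;2;10m [38;2;4;2;10m[48;2;4;2;10m [38;2;4;2;10m[48;2;4;2;10m [38;2;4;2;10m[48;2;4;2;10m [38;2;4;2;10m[48;2;4;2;10m [38;2;4;2;10m[48;2;4;2;10m [38;2;4;2;10m[48;2;4;2;10m [0m
[38;2;4;2;10m[48;2;4;2;10m [38;2;4;2;10m[48;2;4;2;10m [38;2;4;2;10m[48;2;4;2;10m [38;2;4;2;10m[48;2;4;2;10m [38;2;4;2;10m[48;2;4;2;10m [38;2;4;2;10m[48;2;4;2;10m [38;2;4;2;10m[48;2;4;2;10m [38;2;4;2;10m[48;2;5;2;11m🬝[38;2;4;2;10m[48;2;7;2;16m🬝[38;2;7;2;15m[48;2;141;36;83m🬝[0m
[38;2;4;2;10m[48;2;4;2;10m [38;2;4;2;10m[48;2;4;2;10m [38;2;4;2;10m[48;2;4;2;10m [38;2;4;2;10m[48;2;4;2;11m🬝[38;2;4;2;10m[48;2;6;2;14m🬝[38;2;5;2;13m[48;2;30;7;53m🬝[38;2;37;9;30m[48;2;254;244;47m🬝[38;2;39;10;40m[48;2;253;225;39m🬆[38;2;125;31;74m[48;2;254;246;48m🬡[38;2;250;219;42m[48;2;19;5;35m🬎[0m
[38;2;4;2;10m[48;2;5;2;12m🬝[38;2;4;2;11m[48;2;11;3;23m🬝[38;2;12;3;24m[48;2;224;100;46m🬝[38;2;37;9;38m[48;2;254;247;49m🬎[38;2;34;8;59m[48;2;253;233;43m🬂[38;2;251;222;40m[48;2;32;7;57m🬎[38;2;254;248;48m[48;2;57;14;42m🬂[38;2;250;170;17m[48;2;12;3;24m🬀[38;2;16;4;31m[48;2;4;2;11m🬀[38;2;6;2;13m[48;2;4;2;10m🬀[0m
[38;2;20;5;37m[48;2;253;229;41m🬆[38;2;145;42;65m[48;2;254;244;47m🬡[38;2;248;215;45m[48;2;17;4;32m🬎[38;2;233;163;55m[48;2;16;4;30m🬂[38;2;35;8;62m[48;2;6;2;13m🬀[38;2;5;2;13m[48;2;4;2;10m🬂[38;2;4;2;11m[48;2;4;2;10m🬀[38;2;4;2;10m[48;2;4;2;10m [38;2;4;2;10m[48;2;4;2;10m [38;2;4;2;10m[48;2;4;2;10m [0m
[38;2;250;156;11m[48;2;18;5;28m🬀[38;2;16;4;30m[48;2;4;2;11m🬀[38;2;6;2;13m[48;2;4;2;10m🬀[38;2;4;2;10m[48;2;4;2;10m [38;2;4;2;10m[48;2;4;2;10m [38;2;4;2;10m[48;2;4;2;10m [38;2;4;2;10m[48;2;4;2;10m [38;2;4;2;10m[48;2;4;2;10m [38;2;4;2;10m[48;2;4;2;10m [38;2;4;2;10m[48;2;4;2;10m [0m
[38;2;4;2;10m[48;2;4;2;10m [38;2;4;2;10m[48;2;4;2;10m [38;2;4;2;10m[48;2;4;2;10m [38;2;4;2;10m[48;2;4;2;10m [38;2;4;2;10m[48;2;4;2;10m [38;2;4;2;10m[48;2;4;2;10m [38;2;4;2;10m[48;2;4;2;10m [38;2;4;2;10m[48;2;4;2;10m [38;2;4;2;10m[48;2;4;2;10m [38;2;4;2;10m[48;2;4;2;10m [0m
</frame>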